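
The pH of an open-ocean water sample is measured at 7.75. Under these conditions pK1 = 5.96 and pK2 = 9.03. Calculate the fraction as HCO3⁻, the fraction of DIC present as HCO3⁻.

α₁ = 0.936

α₁ = 1 / (1 + [H⁺]/K1 + K2/[H⁺]) = 1 / (1 + 10^-1.79 + 10^-1.28)
   = 1 / (1 + 0.016218 + 0.052481) = 1/1.0687 = 0.9357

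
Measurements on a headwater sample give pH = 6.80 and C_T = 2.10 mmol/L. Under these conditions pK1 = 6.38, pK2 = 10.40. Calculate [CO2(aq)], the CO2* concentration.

α₀ = 1 / (1 + K1/[H⁺] + K1K2/[H⁺]²) = 1 / (1 + 10^+0.42 + 10^-3.18)
   = 1 / (1 + 2.6303 + 0.00066069) = 1/3.6309 = 0.2754
[CO2*] = α₀ × DIC = 0.2754 × 2.10 = 0.578 mmol/L

[CO2*] = 0.578 mmol/L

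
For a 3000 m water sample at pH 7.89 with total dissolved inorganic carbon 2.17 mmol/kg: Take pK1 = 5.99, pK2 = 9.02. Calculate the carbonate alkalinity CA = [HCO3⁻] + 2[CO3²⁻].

CA = [HCO3⁻] + 2[CO3²⁻] = (α₁ + 2α₂)·DIC
At pH 7.89: [H⁺]/K1 = 10^-1.90 = 0.012589, K2/[H⁺] = 10^-1.13 = 0.074131
α₁ = 1/(1 + 0.012589 + 0.074131) = 1/1.0867 = 0.9202; α₂ = α₁·K2/[H⁺] = 0.06822
α₁ + 2α₂ = 1.0566
CA = 1.0566 × 2.17 = 2.29 mmol/kg

CA = 2.29 mmol/kg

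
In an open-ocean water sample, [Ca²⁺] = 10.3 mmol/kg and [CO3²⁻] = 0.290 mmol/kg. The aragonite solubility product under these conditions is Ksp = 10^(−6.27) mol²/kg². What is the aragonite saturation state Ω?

Ksp = 10^(−6.27) = 5.370×10^-7
Ω = [Ca²⁺][CO3²⁻]/Ksp = (10.3×10^-3)(0.290×10^-3) / 5.370×10^-7 = 5.56

Ω = 5.56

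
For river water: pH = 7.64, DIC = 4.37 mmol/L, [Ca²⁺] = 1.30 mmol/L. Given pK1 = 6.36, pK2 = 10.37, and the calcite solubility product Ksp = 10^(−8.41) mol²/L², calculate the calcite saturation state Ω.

α₂ = 1 / (1 + [H⁺]/K2 + [H⁺]²/(K1K2)) = 1 / (1 + 10^+2.73 + 10^+1.45)
   = 1 / (1 + 537.03 + 28.184) = 1/566.22 = 0.001766
[CO3²⁻] = α₂ × DIC = 0.001766 × 4.37 = 0.007718 mmol/L = 7.718 μmol/L
Ksp = 10^(−8.41) = 3.890×10^-9
Ω = [Ca²⁺][CO3²⁻]/Ksp = (1.30×10^-3)(7.718×10^-6) / 3.890×10^-9 = 2.58

Ω = 2.58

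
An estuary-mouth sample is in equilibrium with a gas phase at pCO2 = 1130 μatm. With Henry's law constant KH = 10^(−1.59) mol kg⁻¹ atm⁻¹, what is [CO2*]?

[CO2*] = 29.0 μmol/kg

KH = 10^(−1.59) = 2.570×10^-2 mol kg⁻¹ atm⁻¹
[CO2*] = KH · pCO2 = 2.570×10^-2 × 1130×10^-6 atm = 2.90×10^-5 mol/kg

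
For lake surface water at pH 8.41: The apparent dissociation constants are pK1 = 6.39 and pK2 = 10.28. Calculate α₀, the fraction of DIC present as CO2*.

α₀ = 0.00933

α₀ = 1 / (1 + K1/[H⁺] + K1K2/[H⁺]²) = 1 / (1 + 10^+2.02 + 10^+0.15)
   = 1 / (1 + 104.71 + 1.4125) = 1/107.13 = 0.009335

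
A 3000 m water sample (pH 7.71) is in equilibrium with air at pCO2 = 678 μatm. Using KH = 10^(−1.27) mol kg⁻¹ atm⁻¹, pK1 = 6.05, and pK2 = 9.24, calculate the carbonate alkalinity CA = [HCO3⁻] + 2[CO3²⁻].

CA = 1.76 mmol/kg

[CO2*] = KH · pCO2 = 10^(−1.27) × 678×10^-6 = 3.641×10^-5 mol/kg
α₀ = 1/(1 + K1/[H⁺] + K1K2/[H⁺]²) = 1/(1 + 10^+1.66 + 10^+0.13) = 0.02081
DIC = [CO2*]/α₀ = 3.641×10^-5 / 0.02081 = 1.750 mmol/kg
CA = (α₁ + 2α₂)·DIC = (0.9511 + 2×0.02807) × 1.750 = 1.76 mmol/kg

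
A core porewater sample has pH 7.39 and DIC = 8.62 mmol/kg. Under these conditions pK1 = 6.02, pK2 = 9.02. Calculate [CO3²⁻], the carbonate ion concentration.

[CO3²⁻] = 0.190 mmol/kg

α₂ = 1 / (1 + [H⁺]/K2 + [H⁺]²/(K1K2)) = 1 / (1 + 10^+1.63 + 10^+0.26)
   = 1 / (1 + 42.658 + 1.8197) = 1/45.478 = 0.02199
[CO3²⁻] = α₂ × DIC = 0.02199 × 8.62 = 0.190 mmol/kg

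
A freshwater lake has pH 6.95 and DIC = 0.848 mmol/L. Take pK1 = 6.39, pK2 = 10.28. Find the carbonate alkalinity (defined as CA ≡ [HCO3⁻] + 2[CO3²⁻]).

CA = 0.665 mmol/L

CA = [HCO3⁻] + 2[CO3²⁻] = (α₁ + 2α₂)·DIC
At pH 6.95: [H⁺]/K1 = 10^-0.56 = 0.27542, K2/[H⁺] = 10^-3.33 = 0.00046774
α₁ = 1/(1 + 0.27542 + 0.00046774) = 1/1.2759 = 0.7838; α₂ = α₁·K2/[H⁺] = 0.0003666
α₁ + 2α₂ = 0.7845
CA = 0.7845 × 0.848 = 0.665 mmol/L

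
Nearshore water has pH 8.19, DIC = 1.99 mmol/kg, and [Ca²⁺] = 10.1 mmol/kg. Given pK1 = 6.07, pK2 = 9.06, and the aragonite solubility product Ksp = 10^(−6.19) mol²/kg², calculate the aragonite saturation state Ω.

Ω = 3.68

α₂ = 1 / (1 + [H⁺]/K2 + [H⁺]²/(K1K2)) = 1 / (1 + 10^+0.87 + 10^-1.25)
   = 1 / (1 + 7.4131 + 0.056234) = 1/8.4693 = 0.1181
[CO3²⁻] = α₂ × DIC = 0.1181 × 1.99 = 0.2350 mmol/kg
Ksp = 10^(−6.19) = 6.457×10^-7
Ω = [Ca²⁺][CO3²⁻]/Ksp = (10.1×10^-3)(2.350×10^-4) / 6.457×10^-7 = 3.68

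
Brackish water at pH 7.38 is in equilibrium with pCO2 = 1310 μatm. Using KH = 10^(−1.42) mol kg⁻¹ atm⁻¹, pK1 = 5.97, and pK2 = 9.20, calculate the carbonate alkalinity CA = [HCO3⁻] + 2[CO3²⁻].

[CO2*] = KH · pCO2 = 10^(−1.42) × 1310×10^-6 = 4.980×10^-5 mol/kg
α₀ = 1/(1 + K1/[H⁺] + K1K2/[H⁺]²) = 1/(1 + 10^+1.41 + 10^-0.41) = 0.03691
DIC = [CO2*]/α₀ = 4.980×10^-5 / 0.03691 = 1.349 mmol/kg
CA = (α₁ + 2α₂)·DIC = (0.9487 + 2×0.01436) × 1.349 = 1.32 mmol/kg

CA = 1.32 mmol/kg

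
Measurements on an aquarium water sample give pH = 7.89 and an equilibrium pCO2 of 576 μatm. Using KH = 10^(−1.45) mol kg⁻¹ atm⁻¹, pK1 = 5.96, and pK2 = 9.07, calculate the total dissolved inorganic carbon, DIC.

DIC = 1.87 mmol/kg

[CO2*] = KH · pCO2 = 10^(−1.45) × 576×10^-6 = 2.044×10^-5 mol/kg
α₀ = 1/(1 + K1/[H⁺] + K1K2/[H⁺]²) = 1/(1 + 10^+1.93 + 10^+0.75) = 0.01090
DIC = [CO2*]/α₀ = 2.044×10^-5 / 0.01090 = 1.87 mmol/kg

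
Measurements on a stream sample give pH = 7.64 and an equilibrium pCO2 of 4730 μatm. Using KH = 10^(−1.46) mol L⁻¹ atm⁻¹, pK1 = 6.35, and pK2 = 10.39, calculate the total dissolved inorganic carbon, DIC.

[CO2*] = KH · pCO2 = 10^(−1.46) × 4730×10^-6 = 1.640×10^-4 mol/L
α₀ = 1/(1 + K1/[H⁺] + K1K2/[H⁺]²) = 1/(1 + 10^+1.29 + 10^-1.46) = 0.04870
DIC = [CO2*]/α₀ = 1.640×10^-4 / 0.04870 = 3.37 mmol/L

DIC = 3.37 mmol/L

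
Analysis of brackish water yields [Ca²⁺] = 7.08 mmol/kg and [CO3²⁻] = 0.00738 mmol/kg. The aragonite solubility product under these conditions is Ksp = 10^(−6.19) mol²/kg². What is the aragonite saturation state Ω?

Ω = 0.0809

Ksp = 10^(−6.19) = 6.457×10^-7
Ω = [Ca²⁺][CO3²⁻]/Ksp = (7.08×10^-3)(0.00738×10^-3) / 6.457×10^-7 = 0.0809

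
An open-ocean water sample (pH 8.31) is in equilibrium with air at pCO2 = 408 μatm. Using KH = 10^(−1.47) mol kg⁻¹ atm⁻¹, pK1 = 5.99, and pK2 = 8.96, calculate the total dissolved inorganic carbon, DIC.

[CO2*] = KH · pCO2 = 10^(−1.47) × 408×10^-6 = 1.382×10^-5 mol/kg
α₀ = 1/(1 + K1/[H⁺] + K1K2/[H⁺]²) = 1/(1 + 10^+2.32 + 10^+1.67) = 0.003896
DIC = [CO2*]/α₀ = 1.382×10^-5 / 0.003896 = 3.55 mmol/kg

DIC = 3.55 mmol/kg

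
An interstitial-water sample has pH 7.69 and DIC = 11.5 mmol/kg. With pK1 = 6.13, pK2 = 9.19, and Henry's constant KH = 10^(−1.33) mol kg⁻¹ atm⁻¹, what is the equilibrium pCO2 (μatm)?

pCO2 = 6390 μatm

α₀ = 1 / (1 + K1/[H⁺] + K1K2/[H⁺]²) = 1 / (1 + 10^+1.56 + 10^+0.06)
   = 1 / (1 + 36.308 + 1.1482) = 1/38.456 = 0.02600
[CO2*] = α₀ × DIC = 0.02600 × 11.5 = 0.2990 mmol/kg
pCO2 = [CO2*]/KH = 2.990×10^-4 / 4.677×10^-2 = 6390 μatm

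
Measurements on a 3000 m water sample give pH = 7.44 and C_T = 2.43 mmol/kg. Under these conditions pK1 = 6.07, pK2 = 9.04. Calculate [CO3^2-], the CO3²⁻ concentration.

[CO3²⁻] = 0.0572 mmol/kg

α₂ = 1 / (1 + [H⁺]/K2 + [H⁺]²/(K1K2)) = 1 / (1 + 10^+1.60 + 10^+0.23)
   = 1 / (1 + 39.811 + 1.6982) = 1/42.509 = 0.02352
[CO3²⁻] = α₂ × DIC = 0.02352 × 2.43 = 0.0572 mmol/kg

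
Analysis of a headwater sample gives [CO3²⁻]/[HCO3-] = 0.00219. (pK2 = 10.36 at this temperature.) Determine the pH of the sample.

pH = 7.70

From K2 = [H⁺][CO3²⁻]/[HCO3-]:  pH = pK2 + log₁₀([CO3²⁻]/[HCO3-])
log₁₀(0.00219) = -2.660
pH = 10.36 + (-2.660) = 7.70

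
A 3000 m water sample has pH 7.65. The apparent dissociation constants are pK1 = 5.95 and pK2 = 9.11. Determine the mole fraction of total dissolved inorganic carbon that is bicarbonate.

α₁ = 0.948

α₁ = 1 / (1 + [H⁺]/K1 + K2/[H⁺]) = 1 / (1 + 10^-1.70 + 10^-1.46)
   = 1 / (1 + 0.019953 + 0.034674) = 1/1.0546 = 0.9482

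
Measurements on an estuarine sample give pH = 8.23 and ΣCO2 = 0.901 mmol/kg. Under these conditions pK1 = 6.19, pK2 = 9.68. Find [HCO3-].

α₁ = 1 / (1 + [H⁺]/K1 + K2/[H⁺]) = 1 / (1 + 10^-2.04 + 10^-1.45)
   = 1 / (1 + 0.0091201 + 0.035481) = 1/1.0446 = 0.9573
[HCO3⁻] = α₁ × DIC = 0.9573 × 0.901 = 0.863 mmol/kg

[HCO3⁻] = 0.863 mmol/kg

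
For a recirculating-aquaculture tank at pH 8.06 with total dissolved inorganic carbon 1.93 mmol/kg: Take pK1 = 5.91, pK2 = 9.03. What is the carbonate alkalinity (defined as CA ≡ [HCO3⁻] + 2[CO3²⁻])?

CA = 2.10 mmol/kg

CA = [HCO3⁻] + 2[CO3²⁻] = (α₁ + 2α₂)·DIC
At pH 8.06: [H⁺]/K1 = 10^-2.15 = 0.0070795, K2/[H⁺] = 10^-0.97 = 0.10715
α₁ = 1/(1 + 0.0070795 + 0.10715) = 1/1.1142 = 0.8975; α₂ = α₁·K2/[H⁺] = 0.09617
α₁ + 2α₂ = 1.0898
CA = 1.0898 × 1.93 = 2.10 mmol/kg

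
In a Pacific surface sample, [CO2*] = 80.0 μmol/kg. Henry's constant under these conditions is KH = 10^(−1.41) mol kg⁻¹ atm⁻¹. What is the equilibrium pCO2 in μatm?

pCO2 = 2060 μatm

KH = 10^(−1.41) = 3.890×10^-2 mol kg⁻¹ atm⁻¹
pCO2 = [CO2*]/KH = 80.0×10^-6 / 3.890×10^-2 = 2.06×10^-3 atm = 2060 μatm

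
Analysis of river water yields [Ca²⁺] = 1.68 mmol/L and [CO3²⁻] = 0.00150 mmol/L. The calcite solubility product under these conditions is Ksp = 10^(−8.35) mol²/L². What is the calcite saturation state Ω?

Ω = 0.564

Ksp = 10^(−8.35) = 4.467×10^-9
Ω = [Ca²⁺][CO3²⁻]/Ksp = (1.68×10^-3)(0.00150×10^-3) / 4.467×10^-9 = 0.564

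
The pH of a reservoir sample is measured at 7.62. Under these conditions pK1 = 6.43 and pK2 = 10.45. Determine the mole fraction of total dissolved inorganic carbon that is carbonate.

α₂ = 0.00139

α₂ = 1 / (1 + [H⁺]/K2 + [H⁺]²/(K1K2)) = 1 / (1 + 10^+2.83 + 10^+1.64)
   = 1 / (1 + 676.08 + 43.652) = 1/720.73 = 0.001387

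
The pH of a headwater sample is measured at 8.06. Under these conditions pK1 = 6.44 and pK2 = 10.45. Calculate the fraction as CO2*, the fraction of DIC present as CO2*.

α₀ = 0.0233

α₀ = 1 / (1 + K1/[H⁺] + K1K2/[H⁺]²) = 1 / (1 + 10^+1.62 + 10^-0.77)
   = 1 / (1 + 41.687 + 0.16982) = 1/42.857 = 0.02333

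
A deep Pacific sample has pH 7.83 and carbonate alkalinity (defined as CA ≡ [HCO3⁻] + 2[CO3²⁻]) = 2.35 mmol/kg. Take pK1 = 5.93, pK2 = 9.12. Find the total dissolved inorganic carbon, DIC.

DIC = 2.27 mmol/kg

CA = [HCO3⁻] + 2[CO3²⁻] = (α₁ + 2α₂)·DIC
At pH 7.83: [H⁺]/K1 = 10^-1.90 = 0.012589, K2/[H⁺] = 10^-1.29 = 0.051286
α₁ = 1/(1 + 0.012589 + 0.051286) = 1/1.0639 = 0.9400; α₂ = α₁·K2/[H⁺] = 0.04821
α₁ + 2α₂ = 1.0364
DIC = CA / (α₁ + 2α₂) = 2.35 / 1.0364 = 2.27 mmol/kg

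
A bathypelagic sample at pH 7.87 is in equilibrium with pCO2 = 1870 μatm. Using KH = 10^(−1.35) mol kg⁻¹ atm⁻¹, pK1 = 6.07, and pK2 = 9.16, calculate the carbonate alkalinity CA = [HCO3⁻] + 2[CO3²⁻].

CA = 5.81 mmol/kg

[CO2*] = KH · pCO2 = 10^(−1.35) × 1870×10^-6 = 8.353×10^-5 mol/kg
α₀ = 1/(1 + K1/[H⁺] + K1K2/[H⁺]²) = 1/(1 + 10^+1.80 + 10^+0.51) = 0.01485
DIC = [CO2*]/α₀ = 8.353×10^-5 / 0.01485 = 5.624 mmol/kg
CA = (α₁ + 2α₂)·DIC = (0.9371 + 2×0.04806) × 5.624 = 5.81 mmol/kg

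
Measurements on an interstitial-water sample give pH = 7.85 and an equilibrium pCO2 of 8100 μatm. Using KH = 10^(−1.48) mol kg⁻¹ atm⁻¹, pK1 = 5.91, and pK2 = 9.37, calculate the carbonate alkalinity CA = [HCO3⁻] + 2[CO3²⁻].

CA = 24.8 mmol/kg

[CO2*] = KH · pCO2 = 10^(−1.48) × 8100×10^-6 = 2.682×10^-4 mol/kg
α₀ = 1/(1 + K1/[H⁺] + K1K2/[H⁺]²) = 1/(1 + 10^+1.94 + 10^+0.42) = 0.01102
DIC = [CO2*]/α₀ = 2.682×10^-4 / 0.01102 = 24.33 mmol/kg
CA = (α₁ + 2α₂)·DIC = (0.9600 + 2×0.02899) × 24.33 = 24.8 mmol/kg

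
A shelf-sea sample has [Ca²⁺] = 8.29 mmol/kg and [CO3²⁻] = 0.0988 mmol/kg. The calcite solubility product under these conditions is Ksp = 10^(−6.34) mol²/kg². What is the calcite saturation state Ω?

Ksp = 10^(−6.34) = 4.571×10^-7
Ω = [Ca²⁺][CO3²⁻]/Ksp = (8.29×10^-3)(0.0988×10^-3) / 4.571×10^-7 = 1.79

Ω = 1.79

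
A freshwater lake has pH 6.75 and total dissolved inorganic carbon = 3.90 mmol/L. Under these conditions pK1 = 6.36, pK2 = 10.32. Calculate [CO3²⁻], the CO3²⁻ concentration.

α₂ = 1 / (1 + [H⁺]/K2 + [H⁺]²/(K1K2)) = 1 / (1 + 10^+3.57 + 10^+3.18)
   = 1 / (1 + 3715.4 + 1513.6) = 1/5229.9 = 0.0001912
[CO3²⁻] = α₂ × DIC = 0.0001912 × 3.90 = 0.000746 mmol/L = 0.746 μmol/L

[CO3²⁻] = 0.746 μmol/L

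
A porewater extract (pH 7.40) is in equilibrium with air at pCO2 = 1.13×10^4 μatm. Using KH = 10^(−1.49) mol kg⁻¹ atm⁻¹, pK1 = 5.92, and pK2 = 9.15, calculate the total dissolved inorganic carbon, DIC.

DIC = 11.6 mmol/kg

[CO2*] = KH · pCO2 = 10^(−1.49) × 1.13×10^4×10^-6 = 3.657×10^-4 mol/kg
α₀ = 1/(1 + K1/[H⁺] + K1K2/[H⁺]²) = 1/(1 + 10^+1.48 + 10^-0.27) = 0.03151
DIC = [CO2*]/α₀ = 3.657×10^-4 / 0.03151 = 11.6 mmol/kg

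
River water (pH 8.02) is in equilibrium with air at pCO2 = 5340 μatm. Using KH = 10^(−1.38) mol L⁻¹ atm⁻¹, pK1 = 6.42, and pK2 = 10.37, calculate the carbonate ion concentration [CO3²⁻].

[CO3²⁻] = 0.0396 mmol/L

[CO2*] = KH · pCO2 = 10^(−1.38) × 5340×10^-6 = 2.226×10^-4 mol/L
α₀ = 1/(1 + K1/[H⁺] + K1K2/[H⁺]²) = 1/(1 + 10^+1.60 + 10^-0.75) = 0.02440
DIC = [CO2*]/α₀ = 2.226×10^-4 / 0.02440 = 9.124 mmol/L
[CO3²⁻] = α₂·DIC; α₂ = 0.004338, so [CO3²⁻] = 0.004338 × 9.124 = 0.0396 mmol/L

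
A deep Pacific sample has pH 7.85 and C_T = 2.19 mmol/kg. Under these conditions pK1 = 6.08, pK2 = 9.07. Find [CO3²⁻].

[CO3²⁻] = 0.122 mmol/kg

α₂ = 1 / (1 + [H⁺]/K2 + [H⁺]²/(K1K2)) = 1 / (1 + 10^+1.22 + 10^-0.55)
   = 1 / (1 + 16.596 + 0.28184) = 1/17.878 = 0.05594
[CO3²⁻] = α₂ × DIC = 0.05594 × 2.19 = 0.122 mmol/kg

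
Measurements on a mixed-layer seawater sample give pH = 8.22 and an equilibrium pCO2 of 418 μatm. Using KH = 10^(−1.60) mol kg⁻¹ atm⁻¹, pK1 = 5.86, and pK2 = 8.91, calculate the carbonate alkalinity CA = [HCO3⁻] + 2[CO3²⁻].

[CO2*] = KH · pCO2 = 10^(−1.60) × 418×10^-6 = 1.050×10^-5 mol/kg
α₀ = 1/(1 + K1/[H⁺] + K1K2/[H⁺]²) = 1/(1 + 10^+2.36 + 10^+1.67) = 0.003612
DIC = [CO2*]/α₀ = 1.050×10^-5 / 0.003612 = 2.907 mmol/kg
CA = (α₁ + 2α₂)·DIC = (0.8274 + 2×0.1689) × 2.907 = 3.39 mmol/kg

CA = 3.39 mmol/kg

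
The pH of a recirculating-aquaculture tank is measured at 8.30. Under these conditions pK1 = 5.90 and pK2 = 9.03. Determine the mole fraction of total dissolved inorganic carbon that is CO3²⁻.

α₂ = 1 / (1 + [H⁺]/K2 + [H⁺]²/(K1K2)) = 1 / (1 + 10^+0.73 + 10^-1.67)
   = 1 / (1 + 5.3703 + 0.021380) = 1/6.3917 = 0.1565

α₂ = 0.156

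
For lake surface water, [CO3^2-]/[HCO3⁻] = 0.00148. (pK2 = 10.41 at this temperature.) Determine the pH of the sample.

From K2 = [H⁺][CO3^2-]/[HCO3⁻]:  pH = pK2 + log₁₀([CO3^2-]/[HCO3⁻])
log₁₀(0.00148) = -2.830
pH = 10.41 + (-2.830) = 7.58

pH = 7.58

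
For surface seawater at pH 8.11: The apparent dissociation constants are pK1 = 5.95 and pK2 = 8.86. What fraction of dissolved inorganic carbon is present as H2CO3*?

α₀ = 0.00584

α₀ = 1 / (1 + K1/[H⁺] + K1K2/[H⁺]²) = 1 / (1 + 10^+2.16 + 10^+1.41)
   = 1 / (1 + 144.54 + 25.704) = 1/171.25 = 0.005839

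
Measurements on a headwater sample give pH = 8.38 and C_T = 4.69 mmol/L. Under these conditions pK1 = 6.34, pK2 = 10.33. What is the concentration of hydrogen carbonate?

α₁ = 1 / (1 + [H⁺]/K1 + K2/[H⁺]) = 1 / (1 + 10^-2.04 + 10^-1.95)
   = 1 / (1 + 0.0091201 + 0.011220) = 1/1.0203 = 0.9801
[HCO3⁻] = α₁ × DIC = 0.9801 × 4.69 = 4.60 mmol/L

[HCO3⁻] = 4.60 mmol/L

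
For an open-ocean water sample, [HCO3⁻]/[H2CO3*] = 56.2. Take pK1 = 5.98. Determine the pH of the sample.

pH = 7.73

From K1 = [H⁺][HCO3⁻]/[H2CO3*]:  pH = pK1 + log₁₀([HCO3⁻]/[H2CO3*])
log₁₀(56.2) = +1.750
pH = 5.98 + (+1.750) = 7.73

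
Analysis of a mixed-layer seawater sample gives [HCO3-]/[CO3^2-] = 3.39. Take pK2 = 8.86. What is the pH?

From K2 = [H⁺][CO3^2-]/[HCO3-]:  pH = pK2 − log₁₀([HCO3-]/[CO3^2-])
log₁₀(3.39) = +0.530
pH = 8.86 − (+0.530) = 8.33

pH = 8.33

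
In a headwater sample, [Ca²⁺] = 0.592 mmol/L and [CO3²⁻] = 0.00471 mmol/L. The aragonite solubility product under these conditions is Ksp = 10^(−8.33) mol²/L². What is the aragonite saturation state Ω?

Ω = 0.596

Ksp = 10^(−8.33) = 4.677×10^-9
Ω = [Ca²⁺][CO3²⁻]/Ksp = (0.592×10^-3)(0.00471×10^-3) / 4.677×10^-9 = 0.596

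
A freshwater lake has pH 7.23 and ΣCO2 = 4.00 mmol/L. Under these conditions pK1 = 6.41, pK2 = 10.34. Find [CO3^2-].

[CO3²⁻] = 2.69 μmol/L

α₂ = 1 / (1 + [H⁺]/K2 + [H⁺]²/(K1K2)) = 1 / (1 + 10^+3.11 + 10^+2.29)
   = 1 / (1 + 1288.2 + 194.98) = 1/1484.2 = 0.0006737
[CO3²⁻] = α₂ × DIC = 0.0006737 × 4.00 = 0.00269 mmol/L = 2.69 μmol/L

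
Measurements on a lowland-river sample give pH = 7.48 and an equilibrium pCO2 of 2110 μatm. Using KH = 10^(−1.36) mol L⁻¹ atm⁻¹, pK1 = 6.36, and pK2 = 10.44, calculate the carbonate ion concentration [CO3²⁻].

[CO3²⁻] = 1.33 μmol/L

[CO2*] = KH · pCO2 = 10^(−1.36) × 2110×10^-6 = 9.210×10^-5 mol/L
α₀ = 1/(1 + K1/[H⁺] + K1K2/[H⁺]²) = 1/(1 + 10^+1.12 + 10^-1.84) = 0.07044
DIC = [CO2*]/α₀ = 9.210×10^-5 / 0.07044 = 1.308 mmol/L
[CO3²⁻] = α₂·DIC; α₂ = 0.001018, so [CO3²⁻] = 0.001018 × 1.308 = 0.00133 mmol/L = 1.33 μmol/L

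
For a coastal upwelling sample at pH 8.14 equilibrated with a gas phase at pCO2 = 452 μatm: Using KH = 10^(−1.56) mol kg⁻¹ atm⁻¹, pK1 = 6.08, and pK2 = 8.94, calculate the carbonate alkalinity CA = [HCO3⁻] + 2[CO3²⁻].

[CO2*] = KH · pCO2 = 10^(−1.56) × 452×10^-6 = 1.245×10^-5 mol/kg
α₀ = 1/(1 + K1/[H⁺] + K1K2/[H⁺]²) = 1/(1 + 10^+2.06 + 10^+1.26) = 0.007462
DIC = [CO2*]/α₀ = 1.245×10^-5 / 0.007462 = 1.668 mmol/kg
CA = (α₁ + 2α₂)·DIC = (0.8568 + 2×0.1358) × 1.668 = 1.88 mmol/kg

CA = 1.88 mmol/kg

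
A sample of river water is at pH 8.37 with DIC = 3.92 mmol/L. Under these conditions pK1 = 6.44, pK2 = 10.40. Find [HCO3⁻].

α₁ = 1 / (1 + [H⁺]/K1 + K2/[H⁺]) = 1 / (1 + 10^-1.93 + 10^-2.03)
   = 1 / (1 + 0.011749 + 0.0093325) = 1/1.0211 = 0.9794
[HCO3⁻] = α₁ × DIC = 0.9794 × 3.92 = 3.84 mmol/L

[HCO3⁻] = 3.84 mmol/L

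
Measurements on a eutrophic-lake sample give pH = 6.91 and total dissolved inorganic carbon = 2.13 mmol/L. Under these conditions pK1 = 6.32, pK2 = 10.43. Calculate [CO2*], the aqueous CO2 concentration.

α₀ = 1 / (1 + K1/[H⁺] + K1K2/[H⁺]²) = 1 / (1 + 10^+0.59 + 10^-2.93)
   = 1 / (1 + 3.8905 + 0.0011749) = 1/4.8916 = 0.2044
[CO2*] = α₀ × DIC = 0.2044 × 2.13 = 0.435 mmol/L

[CO2*] = 0.435 mmol/L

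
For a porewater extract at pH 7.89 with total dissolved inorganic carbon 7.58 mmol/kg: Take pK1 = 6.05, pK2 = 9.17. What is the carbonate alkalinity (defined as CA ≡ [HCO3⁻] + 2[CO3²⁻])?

CA = [HCO3⁻] + 2[CO3²⁻] = (α₁ + 2α₂)·DIC
At pH 7.89: [H⁺]/K1 = 10^-1.84 = 0.014454, K2/[H⁺] = 10^-1.28 = 0.052481
α₁ = 1/(1 + 0.014454 + 0.052481) = 1/1.0669 = 0.9373; α₂ = α₁·K2/[H⁺] = 0.04919
α₁ + 2α₂ = 1.0356
CA = 1.0356 × 7.58 = 7.85 mmol/kg

CA = 7.85 mmol/kg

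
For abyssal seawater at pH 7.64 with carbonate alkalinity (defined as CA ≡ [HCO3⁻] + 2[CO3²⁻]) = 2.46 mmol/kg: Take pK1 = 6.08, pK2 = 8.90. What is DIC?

DIC = 2.40 mmol/kg

CA = [HCO3⁻] + 2[CO3²⁻] = (α₁ + 2α₂)·DIC
At pH 7.64: [H⁺]/K1 = 10^-1.56 = 0.027542, K2/[H⁺] = 10^-1.26 = 0.054954
α₁ = 1/(1 + 0.027542 + 0.054954) = 1/1.0825 = 0.9238; α₂ = α₁·K2/[H⁺] = 0.05077
α₁ + 2α₂ = 1.0253
DIC = CA / (α₁ + 2α₂) = 2.46 / 1.0253 = 2.40 mmol/kg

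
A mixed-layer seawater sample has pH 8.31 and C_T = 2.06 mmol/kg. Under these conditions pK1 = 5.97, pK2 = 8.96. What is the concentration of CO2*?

[CO2*] = 7.67 μmol/kg

α₀ = 1 / (1 + K1/[H⁺] + K1K2/[H⁺]²) = 1 / (1 + 10^+2.34 + 10^+1.69)
   = 1 / (1 + 218.78 + 48.978) = 1/268.75 = 0.003721
[CO2*] = α₀ × DIC = 0.003721 × 2.06 = 0.00767 mmol/kg = 7.67 μmol/kg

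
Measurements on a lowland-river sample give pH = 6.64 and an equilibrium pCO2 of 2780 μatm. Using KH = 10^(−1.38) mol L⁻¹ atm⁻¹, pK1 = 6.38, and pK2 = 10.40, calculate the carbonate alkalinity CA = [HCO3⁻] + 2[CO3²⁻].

[CO2*] = KH · pCO2 = 10^(−1.38) × 2780×10^-6 = 1.159×10^-4 mol/L
α₀ = 1/(1 + K1/[H⁺] + K1K2/[H⁺]²) = 1/(1 + 10^+0.26 + 10^-3.50) = 0.3546
DIC = [CO2*]/α₀ = 1.159×10^-4 / 0.3546 = 0.3268 mmol/L
CA = (α₁ + 2α₂)·DIC = (0.6453 + 2×0.0001121) × 0.3268 = 0.211 mmol/L

CA = 0.211 mmol/L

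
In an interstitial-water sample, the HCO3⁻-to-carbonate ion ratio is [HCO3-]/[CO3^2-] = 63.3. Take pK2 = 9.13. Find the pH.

From K2 = [H⁺][CO3^2-]/[HCO3-]:  pH = pK2 − log₁₀([HCO3-]/[CO3^2-])
log₁₀(63.3) = +1.801
pH = 9.13 − (+1.801) = 7.33

pH = 7.33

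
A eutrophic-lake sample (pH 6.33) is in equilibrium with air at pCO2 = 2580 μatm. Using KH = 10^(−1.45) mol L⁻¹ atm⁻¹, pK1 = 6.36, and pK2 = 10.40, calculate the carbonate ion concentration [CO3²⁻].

[CO3²⁻] = 0.00727 μmol/L

[CO2*] = KH · pCO2 = 10^(−1.45) × 2580×10^-6 = 9.154×10^-5 mol/L
α₀ = 1/(1 + K1/[H⁺] + K1K2/[H⁺]²) = 1/(1 + 10^-0.03 + 10^-4.10) = 0.5172
DIC = [CO2*]/α₀ = 9.154×10^-5 / 0.5172 = 0.1770 mmol/L
[CO3²⁻] = α₂·DIC; α₂ = 4.109×10^-5, so [CO3²⁻] = 4.109×10^-5 × 0.1770 = 7.27×10^-6 mmol/L = 0.00727 μmol/L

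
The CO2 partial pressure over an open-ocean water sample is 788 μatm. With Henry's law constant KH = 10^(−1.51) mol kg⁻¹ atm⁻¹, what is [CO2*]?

[CO2*] = 24.4 μmol/kg

KH = 10^(−1.51) = 3.090×10^-2 mol kg⁻¹ atm⁻¹
[CO2*] = KH · pCO2 = 3.090×10^-2 × 788×10^-6 atm = 2.44×10^-5 mol/kg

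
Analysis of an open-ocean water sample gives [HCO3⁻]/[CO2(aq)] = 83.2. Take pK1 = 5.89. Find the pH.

From K1 = [H⁺][HCO3⁻]/[CO2(aq)]:  pH = pK1 + log₁₀([HCO3⁻]/[CO2(aq)])
log₁₀(83.2) = +1.920
pH = 5.89 + (+1.920) = 7.81

pH = 7.81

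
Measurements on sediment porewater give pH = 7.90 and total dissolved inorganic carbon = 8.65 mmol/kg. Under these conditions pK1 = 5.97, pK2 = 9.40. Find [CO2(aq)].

α₀ = 1 / (1 + K1/[H⁺] + K1K2/[H⁺]²) = 1 / (1 + 10^+1.93 + 10^+0.43)
   = 1 / (1 + 85.114 + 2.6915) = 1/88.805 = 0.01126
[CO2*] = α₀ × DIC = 0.01126 × 8.65 = 0.0974 mmol/kg

[CO2*] = 0.0974 mmol/kg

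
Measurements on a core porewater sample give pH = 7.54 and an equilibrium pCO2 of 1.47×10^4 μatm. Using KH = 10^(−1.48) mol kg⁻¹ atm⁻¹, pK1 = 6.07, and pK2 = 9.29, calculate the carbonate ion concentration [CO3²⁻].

[CO3²⁻] = 0.255 mmol/kg

[CO2*] = KH · pCO2 = 10^(−1.48) × 1.47×10^4×10^-6 = 4.868×10^-4 mol/kg
α₀ = 1/(1 + K1/[H⁺] + K1K2/[H⁺]²) = 1/(1 + 10^+1.47 + 10^-0.28) = 0.03222
DIC = [CO2*]/α₀ = 4.868×10^-4 / 0.03222 = 15.11 mmol/kg
[CO3²⁻] = α₂·DIC; α₂ = 0.01691, so [CO3²⁻] = 0.01691 × 15.11 = 0.255 mmol/kg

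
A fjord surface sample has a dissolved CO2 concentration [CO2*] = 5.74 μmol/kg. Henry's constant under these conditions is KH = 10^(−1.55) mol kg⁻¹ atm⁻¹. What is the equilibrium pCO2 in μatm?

pCO2 = 204 μatm

KH = 10^(−1.55) = 2.818×10^-2 mol kg⁻¹ atm⁻¹
pCO2 = [CO2*]/KH = 5.74×10^-6 / 2.818×10^-2 = 2.04×10^-4 atm = 204 μatm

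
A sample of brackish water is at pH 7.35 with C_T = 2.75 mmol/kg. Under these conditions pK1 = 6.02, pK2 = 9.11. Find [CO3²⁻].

α₂ = 1 / (1 + [H⁺]/K2 + [H⁺]²/(K1K2)) = 1 / (1 + 10^+1.76 + 10^+0.43)
   = 1 / (1 + 57.544 + 2.6915) = 1/61.236 = 0.01633
[CO3²⁻] = α₂ × DIC = 0.01633 × 2.75 = 0.0449 mmol/kg

[CO3²⁻] = 0.0449 mmol/kg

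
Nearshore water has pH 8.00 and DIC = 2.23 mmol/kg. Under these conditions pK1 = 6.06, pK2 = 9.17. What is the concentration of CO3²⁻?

α₂ = 1 / (1 + [H⁺]/K2 + [H⁺]²/(K1K2)) = 1 / (1 + 10^+1.17 + 10^-0.77)
   = 1 / (1 + 14.791 + 0.16982) = 1/15.961 = 0.06265
[CO3²⁻] = α₂ × DIC = 0.06265 × 2.23 = 0.140 mmol/kg

[CO3²⁻] = 0.140 mmol/kg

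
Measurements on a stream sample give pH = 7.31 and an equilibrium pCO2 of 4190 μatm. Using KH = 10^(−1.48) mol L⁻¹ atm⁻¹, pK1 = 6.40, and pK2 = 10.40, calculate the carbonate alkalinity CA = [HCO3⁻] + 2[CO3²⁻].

CA = 1.13 mmol/L

[CO2*] = KH · pCO2 = 10^(−1.48) × 4190×10^-6 = 1.387×10^-4 mol/L
α₀ = 1/(1 + K1/[H⁺] + K1K2/[H⁺]²) = 1/(1 + 10^+0.91 + 10^-2.18) = 0.1095
DIC = [CO2*]/α₀ = 1.387×10^-4 / 0.1095 = 1.267 mmol/L
CA = (α₁ + 2α₂)·DIC = (0.8898 + 2×0.0007233) × 1.267 = 1.13 mmol/L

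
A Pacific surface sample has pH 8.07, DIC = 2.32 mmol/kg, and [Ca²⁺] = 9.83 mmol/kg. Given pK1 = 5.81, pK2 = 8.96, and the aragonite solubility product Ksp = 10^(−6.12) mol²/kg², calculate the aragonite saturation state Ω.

α₂ = 1 / (1 + [H⁺]/K2 + [H⁺]²/(K1K2)) = 1 / (1 + 10^+0.89 + 10^-1.37)
   = 1 / (1 + 7.7625 + 0.042658) = 1/8.8051 = 0.1136
[CO3²⁻] = α₂ × DIC = 0.1136 × 2.32 = 0.2635 mmol/kg
Ksp = 10^(−6.12) = 7.586×10^-7
Ω = [Ca²⁺][CO3²⁻]/Ksp = (9.83×10^-3)(2.635×10^-4) / 7.586×10^-7 = 3.41

Ω = 3.41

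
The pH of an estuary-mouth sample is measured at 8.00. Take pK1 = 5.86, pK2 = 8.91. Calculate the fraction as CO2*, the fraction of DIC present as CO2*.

α₀ = 1 / (1 + K1/[H⁺] + K1K2/[H⁺]²) = 1 / (1 + 10^+2.14 + 10^+1.23)
   = 1 / (1 + 138.04 + 16.982) = 1/156.02 = 0.006409

α₀ = 0.00641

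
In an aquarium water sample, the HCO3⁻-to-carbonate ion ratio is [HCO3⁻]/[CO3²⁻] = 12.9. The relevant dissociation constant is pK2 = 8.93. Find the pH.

From K2 = [H⁺][CO3²⁻]/[HCO3⁻]:  pH = pK2 − log₁₀([HCO3⁻]/[CO3²⁻])
log₁₀(12.9) = +1.111
pH = 8.93 − (+1.111) = 7.82

pH = 7.82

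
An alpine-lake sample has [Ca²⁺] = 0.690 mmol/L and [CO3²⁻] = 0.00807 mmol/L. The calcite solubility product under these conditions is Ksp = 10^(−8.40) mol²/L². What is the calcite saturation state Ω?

Ksp = 10^(−8.40) = 3.981×10^-9
Ω = [Ca²⁺][CO3²⁻]/Ksp = (0.690×10^-3)(0.00807×10^-3) / 3.981×10^-9 = 1.40

Ω = 1.40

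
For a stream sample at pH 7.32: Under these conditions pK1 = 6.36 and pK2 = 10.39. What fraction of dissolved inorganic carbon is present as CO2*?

α₀ = 1 / (1 + K1/[H⁺] + K1K2/[H⁺]²) = 1 / (1 + 10^+0.96 + 10^-2.11)
   = 1 / (1 + 9.1201 + 0.0077625) = 1/10.128 = 0.09874

α₀ = 0.0987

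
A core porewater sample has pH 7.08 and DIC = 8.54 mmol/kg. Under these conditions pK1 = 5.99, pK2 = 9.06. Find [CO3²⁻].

α₂ = 1 / (1 + [H⁺]/K2 + [H⁺]²/(K1K2)) = 1 / (1 + 10^+1.98 + 10^+0.89)
   = 1 / (1 + 95.499 + 7.7625) = 1/104.26 = 0.009591
[CO3²⁻] = α₂ × DIC = 0.009591 × 8.54 = 0.0819 mmol/kg

[CO3²⁻] = 0.0819 mmol/kg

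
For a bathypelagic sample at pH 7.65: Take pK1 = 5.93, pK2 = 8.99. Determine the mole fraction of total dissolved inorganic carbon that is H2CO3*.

α₀ = 1 / (1 + K1/[H⁺] + K1K2/[H⁺]²) = 1 / (1 + 10^+1.72 + 10^+0.38)
   = 1 / (1 + 52.481 + 2.3988) = 1/55.880 = 0.01790

α₀ = 0.0179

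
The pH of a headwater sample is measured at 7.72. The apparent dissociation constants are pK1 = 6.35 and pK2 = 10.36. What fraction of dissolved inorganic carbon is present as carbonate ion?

α₂ = 0.00219

α₂ = 1 / (1 + [H⁺]/K2 + [H⁺]²/(K1K2)) = 1 / (1 + 10^+2.64 + 10^+1.27)
   = 1 / (1 + 436.52 + 18.621) = 1/456.14 = 0.002192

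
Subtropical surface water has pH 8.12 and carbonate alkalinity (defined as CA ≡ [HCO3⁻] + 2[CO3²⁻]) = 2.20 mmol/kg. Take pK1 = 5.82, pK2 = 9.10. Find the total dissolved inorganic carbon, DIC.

CA = [HCO3⁻] + 2[CO3²⁻] = (α₁ + 2α₂)·DIC
At pH 8.12: [H⁺]/K1 = 10^-2.30 = 0.0050119, K2/[H⁺] = 10^-0.98 = 0.10471
α₁ = 1/(1 + 0.0050119 + 0.10471) = 1/1.1097 = 0.9011; α₂ = α₁·K2/[H⁺] = 0.09436
α₁ + 2α₂ = 1.0898
DIC = CA / (α₁ + 2α₂) = 2.20 / 1.0898 = 2.02 mmol/kg

DIC = 2.02 mmol/kg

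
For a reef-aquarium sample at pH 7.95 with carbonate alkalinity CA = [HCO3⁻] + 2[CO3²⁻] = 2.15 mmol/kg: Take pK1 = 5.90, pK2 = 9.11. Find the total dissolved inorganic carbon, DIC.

CA = [HCO3⁻] + 2[CO3²⁻] = (α₁ + 2α₂)·DIC
At pH 7.95: [H⁺]/K1 = 10^-2.05 = 0.0089125, K2/[H⁺] = 10^-1.16 = 0.069183
α₁ = 1/(1 + 0.0089125 + 0.069183) = 1/1.0781 = 0.9276; α₂ = α₁·K2/[H⁺] = 0.06417
α₁ + 2α₂ = 1.0559
DIC = CA / (α₁ + 2α₂) = 2.15 / 1.0559 = 2.04 mmol/kg

DIC = 2.04 mmol/kg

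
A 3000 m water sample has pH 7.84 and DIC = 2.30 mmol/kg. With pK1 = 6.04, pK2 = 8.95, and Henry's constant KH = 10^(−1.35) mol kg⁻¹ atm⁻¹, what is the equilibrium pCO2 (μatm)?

α₀ = 1 / (1 + K1/[H⁺] + K1K2/[H⁺]²) = 1 / (1 + 10^+1.80 + 10^+0.69)
   = 1 / (1 + 63.096 + 4.8978) = 1/68.994 = 0.01449
[CO2*] = α₀ × DIC = 0.01449 × 2.30 = 0.03334 mmol/kg
pCO2 = [CO2*]/KH = 3.334×10^-5 / 4.467×10^-2 = 746 μatm

pCO2 = 746 μatm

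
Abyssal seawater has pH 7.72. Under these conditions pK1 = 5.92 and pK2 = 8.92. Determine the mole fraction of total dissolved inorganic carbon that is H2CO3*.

α₀ = 0.0147

α₀ = 1 / (1 + K1/[H⁺] + K1K2/[H⁺]²) = 1 / (1 + 10^+1.80 + 10^+0.60)
   = 1 / (1 + 63.096 + 3.9811) = 1/68.077 = 0.01469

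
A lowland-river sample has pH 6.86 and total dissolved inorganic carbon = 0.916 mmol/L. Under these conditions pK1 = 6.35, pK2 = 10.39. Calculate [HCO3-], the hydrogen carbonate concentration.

[HCO3⁻] = 0.700 mmol/L

α₁ = 1 / (1 + [H⁺]/K1 + K2/[H⁺]) = 1 / (1 + 10^-0.51 + 10^-3.53)
   = 1 / (1 + 0.30903 + 0.00029512) = 1/1.3093 = 0.7638
[HCO3⁻] = α₁ × DIC = 0.7638 × 0.916 = 0.700 mmol/L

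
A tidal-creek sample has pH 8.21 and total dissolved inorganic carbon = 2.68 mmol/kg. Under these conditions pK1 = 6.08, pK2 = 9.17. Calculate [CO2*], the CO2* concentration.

α₀ = 1 / (1 + K1/[H⁺] + K1K2/[H⁺]²) = 1 / (1 + 10^+2.13 + 10^+1.17)
   = 1 / (1 + 134.90 + 14.791) = 1/150.69 = 0.006636
[CO2*] = α₀ × DIC = 0.006636 × 2.68 = 0.0178 mmol/kg = 17.8 μmol/kg

[CO2*] = 17.8 μmol/kg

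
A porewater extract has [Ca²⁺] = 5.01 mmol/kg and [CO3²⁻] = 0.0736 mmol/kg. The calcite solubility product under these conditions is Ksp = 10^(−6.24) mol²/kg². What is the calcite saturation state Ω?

Ksp = 10^(−6.24) = 5.754×10^-7
Ω = [Ca²⁺][CO3²⁻]/Ksp = (5.01×10^-3)(0.0736×10^-3) / 5.754×10^-7 = 0.641

Ω = 0.641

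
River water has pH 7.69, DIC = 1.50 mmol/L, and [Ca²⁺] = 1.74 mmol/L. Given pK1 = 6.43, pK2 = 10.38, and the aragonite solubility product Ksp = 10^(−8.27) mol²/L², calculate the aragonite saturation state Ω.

α₂ = 1 / (1 + [H⁺]/K2 + [H⁺]²/(K1K2)) = 1 / (1 + 10^+2.69 + 10^+1.43)
   = 1 / (1 + 489.78 + 26.915) = 1/517.69 = 0.001932
[CO3²⁻] = α₂ × DIC = 0.001932 × 1.50 = 0.002897 mmol/L = 2.897 μmol/L
Ksp = 10^(−8.27) = 5.370×10^-9
Ω = [Ca²⁺][CO3²⁻]/Ksp = (1.74×10^-3)(2.897×10^-6) / 5.370×10^-9 = 0.939

Ω = 0.939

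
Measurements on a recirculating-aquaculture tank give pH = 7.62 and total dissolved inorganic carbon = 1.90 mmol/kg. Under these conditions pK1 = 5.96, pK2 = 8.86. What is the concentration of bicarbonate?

[HCO3⁻] = 1.76 mmol/kg

α₁ = 1 / (1 + [H⁺]/K1 + K2/[H⁺]) = 1 / (1 + 10^-1.66 + 10^-1.24)
   = 1 / (1 + 0.021878 + 0.057544) = 1/1.0794 = 0.9264
[HCO3⁻] = α₁ × DIC = 0.9264 × 1.90 = 1.76 mmol/kg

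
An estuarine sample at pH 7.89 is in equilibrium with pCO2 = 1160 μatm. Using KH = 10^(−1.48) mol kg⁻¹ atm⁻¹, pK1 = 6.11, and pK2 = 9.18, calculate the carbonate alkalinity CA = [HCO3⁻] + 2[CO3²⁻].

[CO2*] = KH · pCO2 = 10^(−1.48) × 1160×10^-6 = 3.841×10^-5 mol/kg
α₀ = 1/(1 + K1/[H⁺] + K1K2/[H⁺]²) = 1/(1 + 10^+1.78 + 10^+0.49) = 0.01554
DIC = [CO2*]/α₀ = 3.841×10^-5 / 0.01554 = 2.472 mmol/kg
CA = (α₁ + 2α₂)·DIC = (0.9364 + 2×0.04803) × 2.472 = 2.55 mmol/kg

CA = 2.55 mmol/kg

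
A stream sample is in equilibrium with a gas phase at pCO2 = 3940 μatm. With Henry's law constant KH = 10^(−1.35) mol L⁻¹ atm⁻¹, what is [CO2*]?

[CO2*] = 176 μmol/L

KH = 10^(−1.35) = 4.467×10^-2 mol L⁻¹ atm⁻¹
[CO2*] = KH · pCO2 = 4.467×10^-2 × 3940×10^-6 atm = 1.76×10^-4 mol/L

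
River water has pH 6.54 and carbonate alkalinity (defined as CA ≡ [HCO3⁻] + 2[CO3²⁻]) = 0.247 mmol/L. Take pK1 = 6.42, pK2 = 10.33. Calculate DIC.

CA = [HCO3⁻] + 2[CO3²⁻] = (α₁ + 2α₂)·DIC
At pH 6.54: [H⁺]/K1 = 10^-0.12 = 0.75858, K2/[H⁺] = 10^-3.79 = 0.00016218
α₁ = 1/(1 + 0.75858 + 0.00016218) = 1/1.7587 = 0.5686; α₂ = α₁·K2/[H⁺] = 9.221×10^-5
α₁ + 2α₂ = 0.5688
DIC = CA / (α₁ + 2α₂) = 0.247 / 0.5688 = 0.434 mmol/L

DIC = 0.434 mmol/L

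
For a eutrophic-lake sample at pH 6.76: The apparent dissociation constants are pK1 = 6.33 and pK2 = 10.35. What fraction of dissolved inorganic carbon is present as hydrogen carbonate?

α₁ = 1 / (1 + [H⁺]/K1 + K2/[H⁺]) = 1 / (1 + 10^-0.43 + 10^-3.59)
   = 1 / (1 + 0.37154 + 0.00025704) = 1/1.3718 = 0.7290

α₁ = 0.729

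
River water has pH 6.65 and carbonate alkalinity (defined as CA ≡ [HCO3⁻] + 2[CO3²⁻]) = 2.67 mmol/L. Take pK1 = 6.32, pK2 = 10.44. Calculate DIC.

DIC = 3.92 mmol/L

CA = [HCO3⁻] + 2[CO3²⁻] = (α₁ + 2α₂)·DIC
At pH 6.65: [H⁺]/K1 = 10^-0.33 = 0.46774, K2/[H⁺] = 10^-3.79 = 0.00016218
α₁ = 1/(1 + 0.46774 + 0.00016218) = 1/1.4679 = 0.6812; α₂ = α₁·K2/[H⁺] = 0.0001105
α₁ + 2α₂ = 0.6815
DIC = CA / (α₁ + 2α₂) = 2.67 / 0.6815 = 3.92 mmol/L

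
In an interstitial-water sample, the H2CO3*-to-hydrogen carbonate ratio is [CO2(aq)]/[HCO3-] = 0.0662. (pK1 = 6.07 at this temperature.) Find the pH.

From K1 = [H⁺][HCO3-]/[CO2(aq)]:  pH = pK1 − log₁₀([CO2(aq)]/[HCO3-])
log₁₀(0.0662) = -1.179
pH = 6.07 − (-1.179) = 7.25

pH = 7.25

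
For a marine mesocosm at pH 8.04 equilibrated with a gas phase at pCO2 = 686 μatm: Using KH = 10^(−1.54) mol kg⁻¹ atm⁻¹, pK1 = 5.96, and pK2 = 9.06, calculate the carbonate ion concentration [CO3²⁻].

[CO3²⁻] = 0.227 mmol/kg

[CO2*] = KH · pCO2 = 10^(−1.54) × 686×10^-6 = 1.978×10^-5 mol/kg
α₀ = 1/(1 + K1/[H⁺] + K1K2/[H⁺]²) = 1/(1 + 10^+2.08 + 10^+1.06) = 0.007535
DIC = [CO2*]/α₀ = 1.978×10^-5 / 0.007535 = 2.626 mmol/kg
[CO3²⁻] = α₂·DIC; α₂ = 0.08652, so [CO3²⁻] = 0.08652 × 2.626 = 0.227 mmol/kg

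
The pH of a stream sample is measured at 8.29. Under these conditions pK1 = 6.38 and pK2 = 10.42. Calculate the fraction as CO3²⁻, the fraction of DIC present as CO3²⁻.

α₂ = 1 / (1 + [H⁺]/K2 + [H⁺]²/(K1K2)) = 1 / (1 + 10^+2.13 + 10^+0.22)
   = 1 / (1 + 134.90 + 1.6596) = 1/137.56 = 0.007270

α₂ = 0.00727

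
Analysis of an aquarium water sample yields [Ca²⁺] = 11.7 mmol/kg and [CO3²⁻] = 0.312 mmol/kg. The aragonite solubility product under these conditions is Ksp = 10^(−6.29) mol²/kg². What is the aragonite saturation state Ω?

Ω = 7.12

Ksp = 10^(−6.29) = 5.129×10^-7
Ω = [Ca²⁺][CO3²⁻]/Ksp = (11.7×10^-3)(0.312×10^-3) / 5.129×10^-7 = 7.12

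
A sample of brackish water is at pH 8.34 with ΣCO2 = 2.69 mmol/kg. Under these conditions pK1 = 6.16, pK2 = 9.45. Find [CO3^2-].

α₂ = 1 / (1 + [H⁺]/K2 + [H⁺]²/(K1K2)) = 1 / (1 + 10^+1.11 + 10^-1.07)
   = 1 / (1 + 12.882 + 0.085114) = 1/13.968 = 0.07159
[CO3²⁻] = α₂ × DIC = 0.07159 × 2.69 = 0.193 mmol/kg

[CO3²⁻] = 0.193 mmol/kg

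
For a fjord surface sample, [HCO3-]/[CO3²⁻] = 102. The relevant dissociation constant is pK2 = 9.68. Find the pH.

pH = 7.67

From K2 = [H⁺][CO3²⁻]/[HCO3-]:  pH = pK2 − log₁₀([HCO3-]/[CO3²⁻])
log₁₀(102) = +2.009
pH = 9.68 − (+2.009) = 7.67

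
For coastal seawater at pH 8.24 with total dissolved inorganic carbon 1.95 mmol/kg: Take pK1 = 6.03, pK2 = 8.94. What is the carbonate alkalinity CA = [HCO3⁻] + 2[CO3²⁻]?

CA = [HCO3⁻] + 2[CO3²⁻] = (α₁ + 2α₂)·DIC
At pH 8.24: [H⁺]/K1 = 10^-2.21 = 0.0061660, K2/[H⁺] = 10^-0.70 = 0.19953
α₁ = 1/(1 + 0.0061660 + 0.19953) = 1/1.2057 = 0.8294; α₂ = α₁·K2/[H⁺] = 0.1655
α₁ + 2α₂ = 1.1604
CA = 1.1604 × 1.95 = 2.26 mmol/kg

CA = 2.26 mmol/kg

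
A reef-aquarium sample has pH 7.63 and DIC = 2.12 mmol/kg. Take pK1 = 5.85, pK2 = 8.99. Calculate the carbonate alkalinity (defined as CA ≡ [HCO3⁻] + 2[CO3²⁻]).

CA = [HCO3⁻] + 2[CO3²⁻] = (α₁ + 2α₂)·DIC
At pH 7.63: [H⁺]/K1 = 10^-1.78 = 0.016596, K2/[H⁺] = 10^-1.36 = 0.043652
α₁ = 1/(1 + 0.016596 + 0.043652) = 1/1.0602 = 0.9432; α₂ = α₁·K2/[H⁺] = 0.04117
α₁ + 2α₂ = 1.0255
CA = 1.0255 × 2.12 = 2.17 mmol/kg

CA = 2.17 mmol/kg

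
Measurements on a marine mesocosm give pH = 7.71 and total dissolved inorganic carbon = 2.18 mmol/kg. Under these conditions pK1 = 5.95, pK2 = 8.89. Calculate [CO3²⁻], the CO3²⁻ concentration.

α₂ = 1 / (1 + [H⁺]/K2 + [H⁺]²/(K1K2)) = 1 / (1 + 10^+1.18 + 10^-0.58)
   = 1 / (1 + 15.136 + 0.26303) = 1/16.399 = 0.06098
[CO3²⁻] = α₂ × DIC = 0.06098 × 2.18 = 0.133 mmol/kg

[CO3²⁻] = 0.133 mmol/kg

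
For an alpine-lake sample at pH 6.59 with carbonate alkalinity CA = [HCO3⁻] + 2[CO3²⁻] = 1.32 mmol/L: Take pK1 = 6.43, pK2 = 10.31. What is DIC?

DIC = 2.23 mmol/L

CA = [HCO3⁻] + 2[CO3²⁻] = (α₁ + 2α₂)·DIC
At pH 6.59: [H⁺]/K1 = 10^-0.16 = 0.69183, K2/[H⁺] = 10^-3.72 = 0.00019055
α₁ = 1/(1 + 0.69183 + 0.00019055) = 1/1.6920 = 0.5910; α₂ = α₁·K2/[H⁺] = 0.0001126
α₁ + 2α₂ = 0.5912
DIC = CA / (α₁ + 2α₂) = 1.32 / 0.5912 = 2.23 mmol/L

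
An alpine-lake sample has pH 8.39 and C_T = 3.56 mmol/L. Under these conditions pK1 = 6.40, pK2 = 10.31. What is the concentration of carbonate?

α₂ = 1 / (1 + [H⁺]/K2 + [H⁺]²/(K1K2)) = 1 / (1 + 10^+1.92 + 10^-0.07)
   = 1 / (1 + 83.176 + 0.85114) = 1/85.028 = 0.01176
[CO3²⁻] = α₂ × DIC = 0.01176 × 3.56 = 0.0419 mmol/L

[CO3²⁻] = 0.0419 mmol/L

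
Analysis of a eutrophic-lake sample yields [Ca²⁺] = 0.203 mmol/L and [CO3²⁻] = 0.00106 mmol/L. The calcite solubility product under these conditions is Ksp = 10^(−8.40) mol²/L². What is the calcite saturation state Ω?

Ksp = 10^(−8.40) = 3.981×10^-9
Ω = [Ca²⁺][CO3²⁻]/Ksp = (0.203×10^-3)(0.00106×10^-3) / 3.981×10^-9 = 0.0541

Ω = 0.0541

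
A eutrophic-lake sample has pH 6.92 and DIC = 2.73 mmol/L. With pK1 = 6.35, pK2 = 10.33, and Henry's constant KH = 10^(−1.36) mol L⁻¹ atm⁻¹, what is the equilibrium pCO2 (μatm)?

α₀ = 1 / (1 + K1/[H⁺] + K1K2/[H⁺]²) = 1 / (1 + 10^+0.57 + 10^-2.84)
   = 1 / (1 + 3.7154 + 0.0014454) = 1/4.7168 = 0.2120
[CO2*] = α₀ × DIC = 0.2120 × 2.73 = 0.5788 mmol/L
pCO2 = [CO2*]/KH = 5.788×10^-4 / 4.365×10^-2 = 1.33×10^4 μatm

pCO2 = 1.33×10^4 μatm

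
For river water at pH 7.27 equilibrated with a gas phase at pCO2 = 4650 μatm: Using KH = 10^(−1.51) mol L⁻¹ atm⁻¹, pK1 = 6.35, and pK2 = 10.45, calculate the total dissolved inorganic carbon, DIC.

[CO2*] = KH · pCO2 = 10^(−1.51) × 4650×10^-6 = 1.437×10^-4 mol/L
α₀ = 1/(1 + K1/[H⁺] + K1K2/[H⁺]²) = 1/(1 + 10^+0.92 + 10^-2.26) = 0.1073
DIC = [CO2*]/α₀ = 1.437×10^-4 / 0.1073 = 1.34 mmol/L

DIC = 1.34 mmol/L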